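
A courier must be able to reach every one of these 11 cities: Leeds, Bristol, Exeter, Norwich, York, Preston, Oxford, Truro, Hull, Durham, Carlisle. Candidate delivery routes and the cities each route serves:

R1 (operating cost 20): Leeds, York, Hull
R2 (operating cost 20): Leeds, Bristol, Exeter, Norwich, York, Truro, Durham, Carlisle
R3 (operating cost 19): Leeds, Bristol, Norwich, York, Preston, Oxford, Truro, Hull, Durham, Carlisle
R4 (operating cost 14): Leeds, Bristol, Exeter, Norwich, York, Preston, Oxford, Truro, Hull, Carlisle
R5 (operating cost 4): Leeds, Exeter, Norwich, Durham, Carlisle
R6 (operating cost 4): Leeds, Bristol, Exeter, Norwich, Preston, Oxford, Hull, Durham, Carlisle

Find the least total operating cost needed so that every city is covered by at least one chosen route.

R4, R5 cover every city at operating cost 14 + 4 = 18.
Any cover uses at least 2 routes; among all covering selections none totals below 18.

18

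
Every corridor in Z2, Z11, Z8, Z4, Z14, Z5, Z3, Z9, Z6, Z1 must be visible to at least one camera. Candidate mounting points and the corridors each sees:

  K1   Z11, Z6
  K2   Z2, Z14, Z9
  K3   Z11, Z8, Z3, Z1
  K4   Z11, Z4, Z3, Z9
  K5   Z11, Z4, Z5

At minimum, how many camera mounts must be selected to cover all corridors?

4

K1, K2, K3, K5 together cover {Z2, Z11, Z8, Z4, Z14, Z5, Z3, Z9, Z6, Z1} — every corridor.
No 3 of the 5 camera mounts cover everything (all 10 triples fall short), so 4 is minimum.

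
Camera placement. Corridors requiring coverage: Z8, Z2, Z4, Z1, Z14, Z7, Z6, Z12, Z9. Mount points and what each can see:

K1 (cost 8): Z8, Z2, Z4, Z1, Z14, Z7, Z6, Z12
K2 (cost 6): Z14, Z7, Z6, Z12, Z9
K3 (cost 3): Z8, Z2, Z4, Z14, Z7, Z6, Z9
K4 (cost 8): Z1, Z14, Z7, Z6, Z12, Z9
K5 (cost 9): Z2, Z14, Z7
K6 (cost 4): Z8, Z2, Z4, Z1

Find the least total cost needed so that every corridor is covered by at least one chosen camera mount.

10

K2, K6 cover every corridor at cost 6 + 4 = 10.
Any cover uses at least 2 camera mounts; among all covering selections none totals below 10.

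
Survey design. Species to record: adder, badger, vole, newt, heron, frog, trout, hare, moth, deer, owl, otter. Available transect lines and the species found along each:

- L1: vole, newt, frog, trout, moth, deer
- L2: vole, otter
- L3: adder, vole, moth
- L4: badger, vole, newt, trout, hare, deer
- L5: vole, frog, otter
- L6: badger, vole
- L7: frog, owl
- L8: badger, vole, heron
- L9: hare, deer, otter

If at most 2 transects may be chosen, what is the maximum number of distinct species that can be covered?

Choosing L1, L4 covers {badger, vole, newt, frog, trout, hare, moth, deer} — 8 species.
No choice of 2 transects does better; here adder, heron, owl, otter are left uncovered.

8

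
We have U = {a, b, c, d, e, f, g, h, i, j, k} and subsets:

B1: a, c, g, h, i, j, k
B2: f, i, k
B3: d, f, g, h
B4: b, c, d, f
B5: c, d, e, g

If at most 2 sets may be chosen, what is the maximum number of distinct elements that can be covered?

Choosing B1, B4 covers {a, b, c, d, f, g, h, i, j, k} — 10 elements.
No choice of 2 sets does better; here e is left uncovered.

10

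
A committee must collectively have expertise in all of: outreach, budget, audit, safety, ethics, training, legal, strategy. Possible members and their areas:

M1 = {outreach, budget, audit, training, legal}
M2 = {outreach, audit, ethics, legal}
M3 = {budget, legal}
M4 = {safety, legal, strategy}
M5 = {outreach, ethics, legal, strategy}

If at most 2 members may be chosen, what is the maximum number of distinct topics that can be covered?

Choosing M1, M4 covers {outreach, budget, audit, safety, training, legal, strategy} — 7 topics.
No choice of 2 members does better; here ethics is left uncovered.

7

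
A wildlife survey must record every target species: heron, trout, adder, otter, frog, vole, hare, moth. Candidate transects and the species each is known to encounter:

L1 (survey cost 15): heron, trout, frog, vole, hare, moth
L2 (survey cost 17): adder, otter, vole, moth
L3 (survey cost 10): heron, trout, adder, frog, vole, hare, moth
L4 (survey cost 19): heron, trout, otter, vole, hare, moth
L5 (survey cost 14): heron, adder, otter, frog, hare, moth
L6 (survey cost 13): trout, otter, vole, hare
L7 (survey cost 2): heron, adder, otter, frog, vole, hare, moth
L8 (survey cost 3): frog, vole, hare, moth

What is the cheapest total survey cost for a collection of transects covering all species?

12

L3, L7 cover every species at survey cost 10 + 2 = 12.
Any cover uses at least 2 transects; among all covering selections none totals below 12.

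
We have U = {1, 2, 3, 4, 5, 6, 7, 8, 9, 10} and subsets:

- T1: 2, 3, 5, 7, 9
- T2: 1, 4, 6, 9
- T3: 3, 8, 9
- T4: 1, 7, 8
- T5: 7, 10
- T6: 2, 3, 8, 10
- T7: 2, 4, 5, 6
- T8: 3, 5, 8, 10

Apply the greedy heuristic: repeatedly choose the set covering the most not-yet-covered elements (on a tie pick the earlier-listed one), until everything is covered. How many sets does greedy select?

Pick 1: T1 covers 5 new elements (2, 3, 5, 7, 9).
Pick 2: T2 covers 3 new elements (1, 4, 6).
Pick 3: T6 covers 2 new elements (8, 10).
Greedy uses 3 sets.

3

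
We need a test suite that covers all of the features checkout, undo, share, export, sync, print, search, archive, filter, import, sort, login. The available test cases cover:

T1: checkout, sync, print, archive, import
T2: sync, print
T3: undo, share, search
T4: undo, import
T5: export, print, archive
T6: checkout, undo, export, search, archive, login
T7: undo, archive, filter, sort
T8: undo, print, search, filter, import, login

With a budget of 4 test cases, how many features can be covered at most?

12

Choosing T1, T3, T6, T7 covers {checkout, undo, share, export, sync, print, search, archive, filter, import, sort, login} — 12 features.
That is all 12 features.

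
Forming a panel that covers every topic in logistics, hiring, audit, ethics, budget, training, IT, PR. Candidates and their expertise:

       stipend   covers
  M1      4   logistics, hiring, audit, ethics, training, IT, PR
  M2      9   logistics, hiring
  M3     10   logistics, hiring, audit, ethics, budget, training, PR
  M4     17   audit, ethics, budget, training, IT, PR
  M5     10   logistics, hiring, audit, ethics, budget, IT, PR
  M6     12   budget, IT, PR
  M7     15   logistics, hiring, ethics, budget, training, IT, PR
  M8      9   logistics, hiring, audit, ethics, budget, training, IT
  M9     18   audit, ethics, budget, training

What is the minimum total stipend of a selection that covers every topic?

M1, M8 cover every topic at stipend 4 + 9 = 13.
Any cover uses at least 2 members; among all covering selections none totals below 13.

13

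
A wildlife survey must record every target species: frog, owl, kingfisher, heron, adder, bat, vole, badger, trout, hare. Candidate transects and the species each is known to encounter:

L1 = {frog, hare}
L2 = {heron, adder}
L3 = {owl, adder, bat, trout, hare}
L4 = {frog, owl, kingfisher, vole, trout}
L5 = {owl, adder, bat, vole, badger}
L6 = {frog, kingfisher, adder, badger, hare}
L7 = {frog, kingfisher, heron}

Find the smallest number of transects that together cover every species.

L3, L5, L7 together cover {frog, owl, kingfisher, heron, adder, bat, vole, badger, trout, hare} — every species.
No 2 of the 7 transects cover everything (all 21 pairs fall short), so 3 is minimum.
Greedy (largest uncovered first) would take L3, L4, L2, L5 — 4 transects — but 3 suffice.

3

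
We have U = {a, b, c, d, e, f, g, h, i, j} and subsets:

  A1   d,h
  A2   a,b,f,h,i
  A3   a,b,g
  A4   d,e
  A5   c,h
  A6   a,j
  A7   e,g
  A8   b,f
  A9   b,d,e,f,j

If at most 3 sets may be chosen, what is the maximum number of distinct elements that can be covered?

9

Choosing A2, A3, A9 covers {a, b, d, e, f, g, h, i, j} — 9 elements.
No choice of 3 sets does better; here c is left uncovered.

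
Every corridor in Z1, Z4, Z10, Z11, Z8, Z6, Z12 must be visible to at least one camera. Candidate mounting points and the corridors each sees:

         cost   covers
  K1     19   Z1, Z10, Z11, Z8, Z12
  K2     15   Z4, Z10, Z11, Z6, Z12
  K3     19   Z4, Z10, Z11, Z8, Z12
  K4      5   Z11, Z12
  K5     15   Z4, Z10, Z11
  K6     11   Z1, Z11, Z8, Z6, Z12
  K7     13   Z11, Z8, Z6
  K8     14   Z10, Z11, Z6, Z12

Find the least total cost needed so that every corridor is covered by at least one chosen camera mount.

26

K2, K6 cover every corridor at cost 15 + 11 = 26.
Any cover uses at least 2 camera mounts; among all covering selections none totals below 26.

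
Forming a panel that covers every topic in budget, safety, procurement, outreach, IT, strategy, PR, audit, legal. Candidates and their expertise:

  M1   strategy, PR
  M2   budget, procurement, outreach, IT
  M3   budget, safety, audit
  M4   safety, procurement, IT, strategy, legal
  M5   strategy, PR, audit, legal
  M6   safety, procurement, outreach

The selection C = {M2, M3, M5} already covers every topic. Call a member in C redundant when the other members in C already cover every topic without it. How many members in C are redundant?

0

Drop M2: procurement, outreach, IT uncovered — not redundant.
Drop M3: safety uncovered — not redundant.
Drop M5: strategy, PR, legal uncovered — not redundant.
None of the members in C is redundant.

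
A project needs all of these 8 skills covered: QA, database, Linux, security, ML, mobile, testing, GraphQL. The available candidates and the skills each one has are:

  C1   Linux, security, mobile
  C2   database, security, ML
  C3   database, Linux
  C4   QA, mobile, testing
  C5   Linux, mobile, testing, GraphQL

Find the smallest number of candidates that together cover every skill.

C2, C4, C5 together cover {QA, database, Linux, security, ML, mobile, testing, GraphQL} — every skill.
No 2 of the 5 candidates cover everything (all 10 pairs fall short), so 3 is minimum.

3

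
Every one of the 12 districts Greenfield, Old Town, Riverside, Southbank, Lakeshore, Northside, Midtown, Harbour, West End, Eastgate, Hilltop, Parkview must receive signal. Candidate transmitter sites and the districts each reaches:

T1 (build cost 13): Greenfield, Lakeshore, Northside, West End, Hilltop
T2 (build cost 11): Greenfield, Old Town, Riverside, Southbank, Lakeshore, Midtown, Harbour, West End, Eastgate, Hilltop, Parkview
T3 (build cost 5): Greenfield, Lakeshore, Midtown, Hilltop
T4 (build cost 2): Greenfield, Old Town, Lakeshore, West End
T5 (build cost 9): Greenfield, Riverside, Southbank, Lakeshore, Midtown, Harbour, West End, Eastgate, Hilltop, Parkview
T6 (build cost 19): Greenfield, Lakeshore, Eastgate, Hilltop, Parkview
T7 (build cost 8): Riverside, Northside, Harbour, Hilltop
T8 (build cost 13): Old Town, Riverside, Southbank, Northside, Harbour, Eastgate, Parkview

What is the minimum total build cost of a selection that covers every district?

19

T2, T7 cover every district at build cost 11 + 8 = 19.
Any cover uses at least 2 transmitter sites; among all covering selections none totals below 19.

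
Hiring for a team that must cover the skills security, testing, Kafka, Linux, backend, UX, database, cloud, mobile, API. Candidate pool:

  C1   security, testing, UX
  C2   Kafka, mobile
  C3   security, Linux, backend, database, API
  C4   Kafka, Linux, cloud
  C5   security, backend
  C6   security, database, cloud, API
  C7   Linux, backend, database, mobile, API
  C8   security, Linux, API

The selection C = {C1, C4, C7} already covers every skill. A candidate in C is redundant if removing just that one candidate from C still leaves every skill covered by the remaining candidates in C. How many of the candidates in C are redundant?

Drop C1: security, testing, UX uncovered — not redundant.
Drop C4: Kafka, cloud uncovered — not redundant.
Drop C7: backend, database, mobile, API uncovered — not redundant.
None of the candidates in C is redundant.

0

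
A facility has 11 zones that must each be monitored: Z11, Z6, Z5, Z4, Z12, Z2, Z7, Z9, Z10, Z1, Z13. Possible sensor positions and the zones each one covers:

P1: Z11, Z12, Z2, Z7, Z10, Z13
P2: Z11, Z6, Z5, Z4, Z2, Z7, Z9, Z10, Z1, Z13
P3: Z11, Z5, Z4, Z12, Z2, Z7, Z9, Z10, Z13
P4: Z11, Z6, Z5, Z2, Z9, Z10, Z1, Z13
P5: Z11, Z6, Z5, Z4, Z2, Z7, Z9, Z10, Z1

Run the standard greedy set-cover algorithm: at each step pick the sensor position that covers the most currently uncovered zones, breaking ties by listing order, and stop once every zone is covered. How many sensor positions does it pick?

2

Pick 1: P2 covers 10 new zones (Z11, Z6, Z5, Z4, Z2, Z7, Z9, Z10, Z1, Z13).
Pick 2: P1 covers 1 new zones (Z12).
Greedy uses 2 sensor positions.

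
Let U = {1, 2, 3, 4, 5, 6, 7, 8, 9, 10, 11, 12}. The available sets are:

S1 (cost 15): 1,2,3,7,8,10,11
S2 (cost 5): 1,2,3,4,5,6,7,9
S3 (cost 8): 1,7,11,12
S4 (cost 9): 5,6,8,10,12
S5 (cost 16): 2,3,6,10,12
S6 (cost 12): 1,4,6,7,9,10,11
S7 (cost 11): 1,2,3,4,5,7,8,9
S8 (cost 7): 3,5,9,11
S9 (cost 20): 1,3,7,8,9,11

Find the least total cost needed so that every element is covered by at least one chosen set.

S2, S4, S8 cover every element at cost 5 + 9 + 7 = 21.
Any cover uses at least 3 sets; among all covering selections none totals below 21.

21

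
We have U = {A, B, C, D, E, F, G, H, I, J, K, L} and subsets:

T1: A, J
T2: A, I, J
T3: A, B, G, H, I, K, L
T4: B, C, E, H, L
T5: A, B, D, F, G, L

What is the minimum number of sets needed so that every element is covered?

4

T1, T3, T4, T5 together cover {A, B, C, D, E, F, G, H, I, J, K, L} — every element.
No 3 of the 5 sets cover everything (all 10 triples fall short), so 4 is minimum.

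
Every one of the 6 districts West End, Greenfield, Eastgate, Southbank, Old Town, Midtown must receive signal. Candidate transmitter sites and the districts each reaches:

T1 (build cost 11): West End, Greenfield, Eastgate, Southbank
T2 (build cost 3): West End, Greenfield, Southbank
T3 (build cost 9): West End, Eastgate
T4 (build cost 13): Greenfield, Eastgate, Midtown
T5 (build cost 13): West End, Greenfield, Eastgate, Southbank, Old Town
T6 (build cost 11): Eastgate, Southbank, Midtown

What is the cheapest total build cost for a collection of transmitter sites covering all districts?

24

T5, T6 cover every district at build cost 13 + 11 = 24.
Any cover uses at least 2 transmitter sites; among all covering selections none totals below 24.
Greedy by coverage-per-build cost would pick T2, T6, T5 for 27 — worse than the optimum 24.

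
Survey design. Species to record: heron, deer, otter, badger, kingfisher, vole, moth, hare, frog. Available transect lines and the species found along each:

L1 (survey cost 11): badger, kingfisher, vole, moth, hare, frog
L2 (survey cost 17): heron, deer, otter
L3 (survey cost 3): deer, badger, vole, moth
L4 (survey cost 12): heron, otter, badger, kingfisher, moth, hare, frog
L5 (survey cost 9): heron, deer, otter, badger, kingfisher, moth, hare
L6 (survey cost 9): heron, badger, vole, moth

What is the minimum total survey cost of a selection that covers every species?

L3, L4 cover every species at survey cost 3 + 12 = 15.
Any cover uses at least 2 transects; among all covering selections none totals below 15.
Greedy by coverage-per-survey cost would pick L3, L5, L1 for 23 — worse than the optimum 15.

15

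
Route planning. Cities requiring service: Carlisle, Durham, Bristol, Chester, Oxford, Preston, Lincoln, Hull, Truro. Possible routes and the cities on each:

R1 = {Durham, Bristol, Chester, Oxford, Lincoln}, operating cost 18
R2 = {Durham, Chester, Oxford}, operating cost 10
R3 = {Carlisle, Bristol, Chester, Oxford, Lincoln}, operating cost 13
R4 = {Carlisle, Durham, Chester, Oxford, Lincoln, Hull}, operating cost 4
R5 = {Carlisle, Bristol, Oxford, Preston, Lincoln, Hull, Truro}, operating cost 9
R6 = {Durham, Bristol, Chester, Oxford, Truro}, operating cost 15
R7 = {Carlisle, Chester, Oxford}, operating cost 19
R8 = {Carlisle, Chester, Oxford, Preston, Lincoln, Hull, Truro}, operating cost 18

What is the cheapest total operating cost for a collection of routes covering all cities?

13

R4, R5 cover every city at operating cost 4 + 9 = 13.
Any cover uses at least 2 routes; among all covering selections none totals below 13.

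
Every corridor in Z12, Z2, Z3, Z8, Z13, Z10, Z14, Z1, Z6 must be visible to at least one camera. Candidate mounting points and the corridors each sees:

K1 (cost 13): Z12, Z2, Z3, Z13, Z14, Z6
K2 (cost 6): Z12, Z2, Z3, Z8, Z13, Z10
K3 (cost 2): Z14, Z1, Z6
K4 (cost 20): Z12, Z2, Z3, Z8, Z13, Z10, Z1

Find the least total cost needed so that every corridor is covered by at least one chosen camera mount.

K2, K3 cover every corridor at cost 6 + 2 = 8.
Any cover uses at least 2 camera mounts; among all covering selections none totals below 8.

8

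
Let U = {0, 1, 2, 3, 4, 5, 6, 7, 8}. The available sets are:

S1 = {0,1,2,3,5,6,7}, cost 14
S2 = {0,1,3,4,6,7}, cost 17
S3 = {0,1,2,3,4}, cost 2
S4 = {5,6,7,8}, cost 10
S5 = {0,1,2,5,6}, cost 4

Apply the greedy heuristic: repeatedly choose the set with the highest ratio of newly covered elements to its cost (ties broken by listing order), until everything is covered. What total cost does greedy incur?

Pick 1: S3 adds 5 new (0, 1, 2, 3, 4) at cost 2 (ratio 5/2).
Pick 2: S5 adds 2 new (5, 6) at cost 4 (ratio 2/4).
Pick 3: S4 adds 2 new (7, 8) at cost 10 (ratio 2/10).
Greedy total cost: 2 + 4 + 10 = 16. (The true optimum is 12, so greedy overshoots here.)

16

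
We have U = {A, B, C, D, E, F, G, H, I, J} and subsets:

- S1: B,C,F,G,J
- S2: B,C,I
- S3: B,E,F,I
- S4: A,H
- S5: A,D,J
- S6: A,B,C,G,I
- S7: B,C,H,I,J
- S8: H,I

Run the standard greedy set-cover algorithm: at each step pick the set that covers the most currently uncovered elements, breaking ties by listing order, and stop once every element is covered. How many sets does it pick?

Pick 1: S1 covers 5 new elements (B, C, F, G, J).
Pick 2: S3 covers 2 new elements (E, I).
Pick 3: S4 covers 2 new elements (A, H).
Pick 4: S5 covers 1 new elements (D).
Greedy uses 4 sets.

4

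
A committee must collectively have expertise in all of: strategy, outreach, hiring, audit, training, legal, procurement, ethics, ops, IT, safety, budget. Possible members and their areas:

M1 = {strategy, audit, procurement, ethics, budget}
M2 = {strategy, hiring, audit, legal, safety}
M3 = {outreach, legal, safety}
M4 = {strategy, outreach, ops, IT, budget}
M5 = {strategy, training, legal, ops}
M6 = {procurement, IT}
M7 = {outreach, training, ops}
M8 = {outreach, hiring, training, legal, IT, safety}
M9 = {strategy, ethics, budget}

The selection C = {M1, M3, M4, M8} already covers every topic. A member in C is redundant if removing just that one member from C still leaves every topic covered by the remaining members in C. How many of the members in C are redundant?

Drop M1: audit, procurement, ethics uncovered — not redundant.
Drop M3: the rest still cover every topic — redundant.
Drop M4: ops uncovered — not redundant.
Drop M8: hiring, training uncovered — not redundant.
1 redundant: M3.

1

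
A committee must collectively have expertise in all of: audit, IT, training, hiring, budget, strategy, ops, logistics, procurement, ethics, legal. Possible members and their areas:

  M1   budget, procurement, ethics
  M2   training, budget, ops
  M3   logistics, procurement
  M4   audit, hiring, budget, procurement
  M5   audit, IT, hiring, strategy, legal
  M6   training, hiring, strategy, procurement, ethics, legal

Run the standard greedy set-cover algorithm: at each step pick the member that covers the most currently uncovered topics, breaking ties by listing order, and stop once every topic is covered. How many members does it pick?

Pick 1: M6 covers 6 new topics (training, hiring, strategy, procurement, ethics, legal).
Pick 2: M2 covers 2 new topics (budget, ops).
Pick 3: M5 covers 2 new topics (audit, IT).
Pick 4: M3 covers 1 new topics (logistics).
Greedy uses 4 members.

4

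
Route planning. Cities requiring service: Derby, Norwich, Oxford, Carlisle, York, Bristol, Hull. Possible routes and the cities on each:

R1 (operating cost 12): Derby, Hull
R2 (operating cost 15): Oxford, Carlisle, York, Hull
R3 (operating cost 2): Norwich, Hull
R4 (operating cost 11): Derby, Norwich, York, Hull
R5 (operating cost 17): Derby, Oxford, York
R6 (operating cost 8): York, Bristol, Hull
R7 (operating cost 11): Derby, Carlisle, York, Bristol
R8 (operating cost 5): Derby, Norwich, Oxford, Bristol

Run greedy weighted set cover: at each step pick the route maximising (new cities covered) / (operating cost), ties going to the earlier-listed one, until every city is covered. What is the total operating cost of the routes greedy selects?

18

Pick 1: R3 adds 2 new (Norwich, Hull) at operating cost 2 (ratio 2/2).
Pick 2: R8 adds 3 new (Derby, Oxford, Bristol) at operating cost 5 (ratio 3/5).
Pick 3: R7 adds 2 new (Carlisle, York) at operating cost 11 (ratio 2/11).
Greedy total operating cost: 2 + 5 + 11 = 18.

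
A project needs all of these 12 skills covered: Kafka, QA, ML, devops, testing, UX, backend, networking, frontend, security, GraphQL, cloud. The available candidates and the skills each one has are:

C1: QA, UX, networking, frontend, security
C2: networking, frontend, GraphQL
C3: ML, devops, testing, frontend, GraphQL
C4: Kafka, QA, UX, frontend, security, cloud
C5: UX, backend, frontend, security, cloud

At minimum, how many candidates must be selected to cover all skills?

4

C1, C3, C4, C5 together cover {Kafka, QA, ML, devops, testing, UX, backend, networking, frontend, security, GraphQL, cloud} — every skill.
No 3 of the 5 candidates cover everything (all 10 triples fall short), so 4 is minimum.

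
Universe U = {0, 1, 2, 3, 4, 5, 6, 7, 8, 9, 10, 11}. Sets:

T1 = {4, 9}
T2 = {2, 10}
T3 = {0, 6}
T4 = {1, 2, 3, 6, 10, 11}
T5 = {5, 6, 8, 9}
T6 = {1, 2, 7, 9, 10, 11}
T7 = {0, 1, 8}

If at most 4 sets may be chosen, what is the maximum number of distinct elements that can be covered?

Choosing T1, T3, T4, T5 covers {0, 1, 2, 3, 4, 5, 6, 8, 9, 10, 11} — 11 elements.
No choice of 4 sets does better; here 7 is left uncovered.

11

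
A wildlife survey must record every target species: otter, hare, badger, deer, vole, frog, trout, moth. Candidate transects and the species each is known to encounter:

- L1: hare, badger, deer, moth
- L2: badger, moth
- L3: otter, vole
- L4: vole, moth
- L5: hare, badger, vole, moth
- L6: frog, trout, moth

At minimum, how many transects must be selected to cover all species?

L1, L3, L6 together cover {otter, hare, badger, deer, vole, frog, trout, moth} — every species.
No 2 of the 6 transects cover everything (all 15 pairs fall short), so 3 is minimum.

3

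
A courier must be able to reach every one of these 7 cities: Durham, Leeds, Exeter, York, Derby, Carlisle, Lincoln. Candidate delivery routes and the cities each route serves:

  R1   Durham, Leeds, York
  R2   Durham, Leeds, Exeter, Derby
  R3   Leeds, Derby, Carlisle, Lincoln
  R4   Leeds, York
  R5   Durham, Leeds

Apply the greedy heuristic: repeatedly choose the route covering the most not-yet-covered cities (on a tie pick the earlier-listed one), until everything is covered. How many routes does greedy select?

3

Pick 1: R2 covers 4 new cities (Durham, Leeds, Exeter, Derby).
Pick 2: R3 covers 2 new cities (Carlisle, Lincoln).
Pick 3: R1 covers 1 new cities (York).
Greedy uses 3 routes.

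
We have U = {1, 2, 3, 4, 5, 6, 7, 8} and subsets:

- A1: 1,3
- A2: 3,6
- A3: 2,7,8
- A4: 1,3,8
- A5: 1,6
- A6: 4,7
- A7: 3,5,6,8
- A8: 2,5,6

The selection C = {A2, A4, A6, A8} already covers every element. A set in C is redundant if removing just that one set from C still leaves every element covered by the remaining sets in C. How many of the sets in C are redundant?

1

Drop A2: the rest still cover every element — redundant.
Drop A4: 1, 8 uncovered — not redundant.
Drop A6: 4, 7 uncovered — not redundant.
Drop A8: 2, 5 uncovered — not redundant.
1 redundant: A2.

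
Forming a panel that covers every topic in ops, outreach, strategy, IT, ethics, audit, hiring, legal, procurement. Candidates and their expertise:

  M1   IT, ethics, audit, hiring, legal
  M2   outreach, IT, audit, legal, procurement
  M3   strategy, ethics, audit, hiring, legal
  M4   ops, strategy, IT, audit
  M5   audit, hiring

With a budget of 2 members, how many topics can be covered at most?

8

Choosing M2, M3 covers {outreach, strategy, IT, ethics, audit, hiring, legal, procurement} — 8 topics.
No choice of 2 members does better; here ops is left uncovered.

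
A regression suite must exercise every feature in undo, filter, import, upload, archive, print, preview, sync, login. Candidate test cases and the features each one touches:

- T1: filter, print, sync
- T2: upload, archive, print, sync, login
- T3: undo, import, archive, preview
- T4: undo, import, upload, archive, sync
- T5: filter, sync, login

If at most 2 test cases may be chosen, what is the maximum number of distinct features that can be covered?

8

Choosing T2, T3 covers {undo, import, upload, archive, print, preview, sync, login} — 8 features.
No choice of 2 test cases does better; here filter is left uncovered.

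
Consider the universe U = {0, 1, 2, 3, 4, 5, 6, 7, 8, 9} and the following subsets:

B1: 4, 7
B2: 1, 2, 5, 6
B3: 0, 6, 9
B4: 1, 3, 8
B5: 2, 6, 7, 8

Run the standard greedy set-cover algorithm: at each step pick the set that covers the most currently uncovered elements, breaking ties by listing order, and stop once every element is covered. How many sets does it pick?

4

Pick 1: B2 covers 4 new elements (1, 2, 5, 6).
Pick 2: B1 covers 2 new elements (4, 7).
Pick 3: B3 covers 2 new elements (0, 9).
Pick 4: B4 covers 2 new elements (3, 8).
Greedy uses 4 sets.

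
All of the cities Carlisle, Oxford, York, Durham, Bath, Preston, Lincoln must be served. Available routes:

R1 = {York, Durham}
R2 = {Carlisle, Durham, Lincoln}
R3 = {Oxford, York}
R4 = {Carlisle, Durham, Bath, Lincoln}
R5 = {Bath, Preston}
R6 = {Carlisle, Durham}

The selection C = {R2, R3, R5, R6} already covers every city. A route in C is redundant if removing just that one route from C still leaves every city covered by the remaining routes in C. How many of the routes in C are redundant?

Drop R2: Lincoln uncovered — not redundant.
Drop R3: Oxford, York uncovered — not redundant.
Drop R5: Bath, Preston uncovered — not redundant.
Drop R6: the rest still cover every city — redundant.
1 redundant: R6.

1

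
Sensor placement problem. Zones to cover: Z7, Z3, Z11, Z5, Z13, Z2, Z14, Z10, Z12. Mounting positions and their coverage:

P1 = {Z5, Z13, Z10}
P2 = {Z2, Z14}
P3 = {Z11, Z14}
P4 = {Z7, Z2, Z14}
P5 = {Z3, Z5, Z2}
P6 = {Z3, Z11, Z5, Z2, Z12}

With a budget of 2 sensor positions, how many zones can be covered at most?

Choosing P1, P6 covers {Z3, Z11, Z5, Z13, Z2, Z10, Z12} — 7 zones.
No choice of 2 sensor positions does better; here Z7, Z14 are left uncovered.

7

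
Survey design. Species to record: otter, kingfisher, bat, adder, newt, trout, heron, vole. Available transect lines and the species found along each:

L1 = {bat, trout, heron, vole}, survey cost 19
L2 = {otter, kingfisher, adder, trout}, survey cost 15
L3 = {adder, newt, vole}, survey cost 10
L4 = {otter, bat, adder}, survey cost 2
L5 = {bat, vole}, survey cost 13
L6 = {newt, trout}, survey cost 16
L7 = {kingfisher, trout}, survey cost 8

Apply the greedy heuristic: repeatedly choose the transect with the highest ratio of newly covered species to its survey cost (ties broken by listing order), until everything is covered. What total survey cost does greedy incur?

39

Pick 1: L4 adds 3 new (otter, bat, adder) at survey cost 2 (ratio 3/2).
Pick 2: L7 adds 2 new (kingfisher, trout) at survey cost 8 (ratio 2/8).
Pick 3: L3 adds 2 new (newt, vole) at survey cost 10 (ratio 2/10).
Pick 4: L1 adds 1 new (heron) at survey cost 19 (ratio 1/19).
Greedy total survey cost: 2 + 8 + 10 + 19 = 39.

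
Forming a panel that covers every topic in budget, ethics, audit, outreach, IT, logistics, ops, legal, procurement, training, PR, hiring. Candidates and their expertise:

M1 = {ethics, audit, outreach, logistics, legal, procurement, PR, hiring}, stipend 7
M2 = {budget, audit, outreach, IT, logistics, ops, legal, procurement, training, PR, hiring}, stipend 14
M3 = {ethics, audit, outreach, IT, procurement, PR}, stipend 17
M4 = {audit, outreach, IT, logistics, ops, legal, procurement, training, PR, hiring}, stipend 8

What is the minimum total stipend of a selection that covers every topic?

21

M1, M2 cover every topic at stipend 7 + 14 = 21.
Any cover uses at least 2 members; among all covering selections none totals below 21.
Greedy by coverage-per-stipend would pick M4, M1, M2 for 29 — worse than the optimum 21.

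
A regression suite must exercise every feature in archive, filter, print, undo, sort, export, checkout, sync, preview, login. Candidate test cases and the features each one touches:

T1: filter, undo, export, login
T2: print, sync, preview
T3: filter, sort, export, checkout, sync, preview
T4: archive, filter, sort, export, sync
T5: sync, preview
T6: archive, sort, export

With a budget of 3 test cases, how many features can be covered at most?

Choosing T1, T2, T3 covers {filter, print, undo, sort, export, checkout, sync, preview, login} — 9 features.
No choice of 3 test cases does better; here archive is left uncovered.

9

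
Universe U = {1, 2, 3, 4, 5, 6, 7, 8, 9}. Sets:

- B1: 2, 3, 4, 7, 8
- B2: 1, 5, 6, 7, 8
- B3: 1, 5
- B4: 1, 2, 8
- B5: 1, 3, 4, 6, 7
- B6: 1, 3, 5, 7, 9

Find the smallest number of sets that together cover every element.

B1, B2, B6 together cover {1, 2, 3, 4, 5, 6, 7, 8, 9} — every element.
No 2 of the 6 sets cover everything (all 15 pairs fall short), so 3 is minimum.

3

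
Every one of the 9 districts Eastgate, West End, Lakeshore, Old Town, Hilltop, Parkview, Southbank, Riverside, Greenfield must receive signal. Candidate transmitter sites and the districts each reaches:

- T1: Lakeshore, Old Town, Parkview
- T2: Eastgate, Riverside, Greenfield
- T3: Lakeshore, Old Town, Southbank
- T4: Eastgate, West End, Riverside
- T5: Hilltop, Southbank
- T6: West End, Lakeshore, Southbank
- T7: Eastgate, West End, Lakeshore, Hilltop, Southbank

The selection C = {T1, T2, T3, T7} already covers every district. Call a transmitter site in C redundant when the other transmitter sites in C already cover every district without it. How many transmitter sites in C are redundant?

Drop T1: Parkview uncovered — not redundant.
Drop T2: Riverside, Greenfield uncovered — not redundant.
Drop T3: the rest still cover every district — redundant.
Drop T7: West End, Hilltop uncovered — not redundant.
1 redundant: T3.

1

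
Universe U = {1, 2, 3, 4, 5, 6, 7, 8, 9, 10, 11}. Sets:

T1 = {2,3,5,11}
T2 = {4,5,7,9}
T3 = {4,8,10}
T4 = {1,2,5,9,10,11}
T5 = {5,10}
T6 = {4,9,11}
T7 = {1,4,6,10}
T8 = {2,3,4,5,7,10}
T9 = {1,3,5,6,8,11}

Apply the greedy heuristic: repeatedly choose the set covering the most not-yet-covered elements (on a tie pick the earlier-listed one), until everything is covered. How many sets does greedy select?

Pick 1: T4 covers 6 new elements (1, 2, 5, 9, 10, 11).
Pick 2: T8 covers 3 new elements (3, 4, 7).
Pick 3: T9 covers 2 new elements (6, 8).
Greedy uses 3 sets.

3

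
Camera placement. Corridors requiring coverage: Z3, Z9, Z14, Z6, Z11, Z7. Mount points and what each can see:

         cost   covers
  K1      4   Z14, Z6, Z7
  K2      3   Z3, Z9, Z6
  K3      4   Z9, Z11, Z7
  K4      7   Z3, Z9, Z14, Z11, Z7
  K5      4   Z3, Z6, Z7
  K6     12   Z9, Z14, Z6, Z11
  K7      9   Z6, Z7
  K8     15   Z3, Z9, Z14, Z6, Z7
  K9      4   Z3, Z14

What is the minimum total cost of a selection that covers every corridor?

10

K2, K4 cover every corridor at cost 3 + 7 = 10.
Any cover uses at least 2 camera mounts; among all covering selections none totals below 10.
Greedy by coverage-per-cost would pick K2, K1, K3 for 11 — worse than the optimum 10.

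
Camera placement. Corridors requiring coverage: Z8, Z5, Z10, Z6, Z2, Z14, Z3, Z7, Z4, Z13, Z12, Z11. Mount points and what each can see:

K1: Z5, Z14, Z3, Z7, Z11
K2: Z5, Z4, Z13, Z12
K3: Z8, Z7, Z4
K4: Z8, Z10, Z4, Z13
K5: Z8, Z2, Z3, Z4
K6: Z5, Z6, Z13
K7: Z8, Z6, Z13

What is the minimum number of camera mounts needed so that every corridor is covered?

K1, K2, K4, K5, K6 together cover {Z8, Z5, Z10, Z6, Z2, Z14, Z3, Z7, Z4, Z13, Z12, Z11} — every corridor.
No 4 of the 7 camera mounts cover everything (all 35 size-4 selections fall short), so 5 is minimum.

5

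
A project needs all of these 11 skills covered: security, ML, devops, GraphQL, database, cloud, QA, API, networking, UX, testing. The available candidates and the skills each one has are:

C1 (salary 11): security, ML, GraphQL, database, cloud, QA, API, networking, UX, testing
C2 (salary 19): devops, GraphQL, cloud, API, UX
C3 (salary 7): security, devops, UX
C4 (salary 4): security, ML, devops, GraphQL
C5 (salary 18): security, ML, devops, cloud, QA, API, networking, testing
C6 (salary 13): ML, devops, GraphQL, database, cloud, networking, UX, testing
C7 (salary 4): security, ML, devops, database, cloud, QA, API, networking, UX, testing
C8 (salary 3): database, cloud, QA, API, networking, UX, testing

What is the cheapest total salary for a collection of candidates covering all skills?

C4, C8 cover every skill at salary 4 + 3 = 7.
Any cover uses at least 2 candidates; among all covering selections none totals below 7.
Greedy by coverage-per-salary would pick C7, C4 for 8 — worse than the optimum 7.

7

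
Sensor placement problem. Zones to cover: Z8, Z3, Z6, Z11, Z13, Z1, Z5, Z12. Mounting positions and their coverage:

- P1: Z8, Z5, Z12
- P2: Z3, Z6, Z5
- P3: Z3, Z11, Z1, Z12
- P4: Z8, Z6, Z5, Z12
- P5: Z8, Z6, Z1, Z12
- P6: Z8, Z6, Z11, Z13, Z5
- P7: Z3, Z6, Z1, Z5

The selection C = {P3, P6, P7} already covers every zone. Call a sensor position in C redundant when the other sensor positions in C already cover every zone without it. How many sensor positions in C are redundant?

1

Drop P3: Z12 uncovered — not redundant.
Drop P6: Z8, Z13 uncovered — not redundant.
Drop P7: the rest still cover every zone — redundant.
1 redundant: P7.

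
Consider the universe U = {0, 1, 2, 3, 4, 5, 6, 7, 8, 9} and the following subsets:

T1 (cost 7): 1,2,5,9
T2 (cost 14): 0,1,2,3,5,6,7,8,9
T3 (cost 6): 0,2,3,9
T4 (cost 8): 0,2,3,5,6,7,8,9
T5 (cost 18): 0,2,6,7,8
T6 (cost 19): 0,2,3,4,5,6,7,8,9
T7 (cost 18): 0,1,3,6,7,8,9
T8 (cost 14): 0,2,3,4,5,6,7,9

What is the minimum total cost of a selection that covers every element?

26

T1, T6 cover every element at cost 7 + 19 = 26.
Any cover uses at least 2 sets; among all covering selections none totals below 26.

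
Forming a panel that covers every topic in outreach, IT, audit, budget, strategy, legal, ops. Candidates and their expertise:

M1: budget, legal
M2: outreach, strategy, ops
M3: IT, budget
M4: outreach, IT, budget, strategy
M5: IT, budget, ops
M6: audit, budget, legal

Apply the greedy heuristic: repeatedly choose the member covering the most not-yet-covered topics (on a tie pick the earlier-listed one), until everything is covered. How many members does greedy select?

Pick 1: M4 covers 4 new topics (outreach, IT, budget, strategy).
Pick 2: M6 covers 2 new topics (audit, legal).
Pick 3: M2 covers 1 new topics (ops).
Greedy uses 3 members.

3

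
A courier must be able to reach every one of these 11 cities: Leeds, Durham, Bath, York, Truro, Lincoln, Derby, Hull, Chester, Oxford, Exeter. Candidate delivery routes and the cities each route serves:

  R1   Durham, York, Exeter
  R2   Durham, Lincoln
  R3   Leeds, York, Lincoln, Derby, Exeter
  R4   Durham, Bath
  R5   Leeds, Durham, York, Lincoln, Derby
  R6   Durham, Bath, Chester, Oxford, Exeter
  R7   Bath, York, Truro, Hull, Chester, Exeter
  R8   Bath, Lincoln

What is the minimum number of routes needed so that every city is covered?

R3, R6, R7 together cover {Leeds, Durham, Bath, York, Truro, Lincoln, Derby, Hull, Chester, Oxford, Exeter} — every city.
No 2 of the 8 routes cover everything (all 28 pairs fall short), so 3 is minimum.

3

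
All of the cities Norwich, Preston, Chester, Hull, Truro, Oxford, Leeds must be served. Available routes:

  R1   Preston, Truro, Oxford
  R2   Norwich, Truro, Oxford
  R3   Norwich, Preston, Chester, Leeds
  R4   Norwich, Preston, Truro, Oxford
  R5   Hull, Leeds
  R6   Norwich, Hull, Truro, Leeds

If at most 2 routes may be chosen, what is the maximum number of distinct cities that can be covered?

6

Choosing R1, R3 covers {Norwich, Preston, Chester, Truro, Oxford, Leeds} — 6 cities.
No choice of 2 routes does better; here Hull is left uncovered.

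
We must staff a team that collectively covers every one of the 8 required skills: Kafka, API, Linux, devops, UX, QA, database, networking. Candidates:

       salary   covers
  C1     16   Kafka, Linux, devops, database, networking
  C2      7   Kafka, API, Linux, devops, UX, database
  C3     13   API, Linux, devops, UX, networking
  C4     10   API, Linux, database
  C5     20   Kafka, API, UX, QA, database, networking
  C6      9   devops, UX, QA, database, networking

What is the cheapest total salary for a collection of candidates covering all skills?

C2, C6 cover every skill at salary 7 + 9 = 16.
Any cover uses at least 2 candidates; among all covering selections none totals below 16.

16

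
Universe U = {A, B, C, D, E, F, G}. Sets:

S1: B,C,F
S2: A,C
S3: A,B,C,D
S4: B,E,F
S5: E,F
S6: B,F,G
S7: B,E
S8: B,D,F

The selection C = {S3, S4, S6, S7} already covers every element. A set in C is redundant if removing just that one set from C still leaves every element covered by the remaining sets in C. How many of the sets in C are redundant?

Drop S3: A, C, D uncovered — not redundant.
Drop S4: the rest still cover every element — redundant.
Drop S6: G uncovered — not redundant.
Drop S7: the rest still cover every element — redundant.
2 redundant: S4, S7.

2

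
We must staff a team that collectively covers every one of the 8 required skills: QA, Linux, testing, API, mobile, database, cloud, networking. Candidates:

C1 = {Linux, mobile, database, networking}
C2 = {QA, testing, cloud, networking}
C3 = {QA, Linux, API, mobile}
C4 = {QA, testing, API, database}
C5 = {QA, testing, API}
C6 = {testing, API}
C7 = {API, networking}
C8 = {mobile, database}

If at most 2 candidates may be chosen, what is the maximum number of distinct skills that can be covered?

Choosing C1, C2 covers {QA, Linux, testing, mobile, database, cloud, networking} — 7 skills.
No choice of 2 candidates does better; here API is left uncovered.

7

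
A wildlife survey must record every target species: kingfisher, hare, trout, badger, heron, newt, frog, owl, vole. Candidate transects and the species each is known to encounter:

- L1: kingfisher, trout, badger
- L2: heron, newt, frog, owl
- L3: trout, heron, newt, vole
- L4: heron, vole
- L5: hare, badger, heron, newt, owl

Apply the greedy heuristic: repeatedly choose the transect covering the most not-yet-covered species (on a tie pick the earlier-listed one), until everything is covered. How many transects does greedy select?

4

Pick 1: L5 covers 5 new species (hare, badger, heron, newt, owl).
Pick 2: L1 covers 2 new species (kingfisher, trout).
Pick 3: L2 covers 1 new species (frog).
Pick 4: L3 covers 1 new species (vole).
Greedy uses 4 transects.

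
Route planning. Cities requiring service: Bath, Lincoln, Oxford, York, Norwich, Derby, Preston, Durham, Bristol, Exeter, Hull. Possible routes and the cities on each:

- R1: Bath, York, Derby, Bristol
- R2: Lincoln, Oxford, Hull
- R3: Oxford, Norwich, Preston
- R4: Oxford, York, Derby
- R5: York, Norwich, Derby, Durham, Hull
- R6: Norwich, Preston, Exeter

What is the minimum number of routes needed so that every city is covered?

R1, R2, R5, R6 together cover {Bath, Lincoln, Oxford, York, Norwich, Derby, Preston, Durham, Bristol, Exeter, Hull} — every city.
No 3 of the 6 routes cover everything (all 20 triples fall short), so 4 is minimum.

4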